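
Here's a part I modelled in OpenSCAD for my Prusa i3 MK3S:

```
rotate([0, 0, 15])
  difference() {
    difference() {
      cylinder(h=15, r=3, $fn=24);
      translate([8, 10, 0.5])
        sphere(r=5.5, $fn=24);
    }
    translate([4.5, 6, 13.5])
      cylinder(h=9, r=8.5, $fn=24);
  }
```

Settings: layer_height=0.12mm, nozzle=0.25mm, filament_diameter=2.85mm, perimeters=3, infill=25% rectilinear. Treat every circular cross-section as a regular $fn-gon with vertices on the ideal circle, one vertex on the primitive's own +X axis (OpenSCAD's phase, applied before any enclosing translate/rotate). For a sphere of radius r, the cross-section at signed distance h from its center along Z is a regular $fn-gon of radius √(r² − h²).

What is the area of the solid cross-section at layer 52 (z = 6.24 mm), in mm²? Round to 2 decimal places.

27.95 mm²

At z = 6.24 mm: the r=3 cylinder contributes a regular 24-gon of circumradius 3 (area = (24/2)·3.000²·sin(360°/24) = 27.95 mm²); the sphere at (8, 10) is absent (|z−center|=5.740 > r=5.5); After the difference (first − rest): none of the subtracted shapes is present at this height, so the r=3 cylinder is unchanged — area = 27.95 mm²; the cylinder at (4.5, 6) does not reach this height (z outside [13.5, 22.5]); Subtracting the remaining from the first: none of the subtracted shapes is present at this height, so the result so far is unchanged — area = 27.95 mm²; (whole slice rotated 15° about Z — lengths, areas and connectivity unchanged). Overall, the cross-section is a single solid region. Net area = 27.95 mm².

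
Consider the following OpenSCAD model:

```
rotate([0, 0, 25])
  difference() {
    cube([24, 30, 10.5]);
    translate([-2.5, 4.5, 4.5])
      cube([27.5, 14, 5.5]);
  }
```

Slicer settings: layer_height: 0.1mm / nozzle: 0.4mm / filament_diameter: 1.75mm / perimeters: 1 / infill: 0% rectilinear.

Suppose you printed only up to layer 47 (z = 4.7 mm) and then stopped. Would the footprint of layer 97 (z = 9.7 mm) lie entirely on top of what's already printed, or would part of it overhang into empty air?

entirely on top

Compare the two slices. At z = 4.7: the cube is present — its section is the full 24×30 rectangle (area 720.00 mm²); the cube at (-2.5, 4.5) is present — its section is the full 27.5×14 rectangle (area 385.00 mm²); After the difference (first − rest): starting from the 24×30 cube (720.00 mm²), the 27.5×14 cube at (-2.5, 4.5) partially overlaps it — only the 336.00 mm² overlap (of its 385.00 mm²) is removed, clipping the outline — area = 384.00 mm²; (whole slice rotated 25° about Z — lengths, areas and connectivity unchanged). At z = 9.7: the cube (footprint 24×30) is included at this height (area 720.00 mm²); the cube at (-2.5, 4.5) is present — its section is the full 27.5×14 rectangle (area 385.00 mm²); After the difference (first − rest): starting from the 24×30 cube (720.00 mm²), the 27.5×14 cube at (-2.5, 4.5) partially overlaps it — only the 336.00 mm² overlap (of its 385.00 mm²) is removed, clipping the outline — area = 384.00 mm²; (whole slice rotated 25° about Z — lengths, areas and connectivity unchanged). Checking containment: the cross-section at z = 9.7 is a subset of the cross-section at z = 4.7.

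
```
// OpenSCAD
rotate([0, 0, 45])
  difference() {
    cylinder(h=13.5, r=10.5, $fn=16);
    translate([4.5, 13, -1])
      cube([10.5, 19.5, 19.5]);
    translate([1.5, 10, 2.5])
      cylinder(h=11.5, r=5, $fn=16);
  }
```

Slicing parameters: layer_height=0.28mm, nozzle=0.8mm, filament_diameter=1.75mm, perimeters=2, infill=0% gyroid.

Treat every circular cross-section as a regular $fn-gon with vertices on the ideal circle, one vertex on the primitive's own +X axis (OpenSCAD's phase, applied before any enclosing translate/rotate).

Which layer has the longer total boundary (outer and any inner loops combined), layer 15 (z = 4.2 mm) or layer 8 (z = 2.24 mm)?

layer 15 (z = 4.2 mm)

Layer 15 (z = 4.2): the r=10.5 cylinder gives a regular 16-gon of circumradius 10.5 (constant along its height) (perimeter = 2·16·10.500·sin(180°/16) = 65.55 mm); the cube at (4.5, 13) (footprint 10.5×19.5) is included at this height (perimeter 60.00 mm); the r=5 cylinder at (1.5, 10) gives a regular 16-gon of circumradius 5 (constant along its height) (perimeter = 2·16·5.000·sin(180°/16) = 31.21 mm); After the difference (first − rest): starting from the r=10.5 cylinder, the 10.5×19.5 cube at (4.5, 13) misses the remaining region (no effect); the r=5 cylinder at (1.5, 10) partially overlaps it — only the 36.74 mm² overlap (of its 76.54 mm²) is removed, clipping the outline — boundary = 69.00 mm; (rotated 45° about Z; rotation is an isometry so areas/perimeters/island counts are preserved). So its perimeter = 69.00 mm. Layer 8 (z = 2.24): the r=10.5 cylinder contributes a regular 16-gon of circumradius 10.5 (perimeter = 2·16·10.500·sin(180°/16) = 65.55 mm); the 10.5×19.5 cube at (4.5, 13) contributes its full rectangle (perimeter 60.00 mm); the cylinder at (1.5, 10) is not intersected at this z (z outside [2.5, 14]); Subtracting the remaining from the first: starting from the r=10.5 cylinder, the 10.5×19.5 cube at (4.5, 13) misses the remaining region (no effect) — boundary = 65.55 mm; (whole slice rotated 45° about Z — lengths, areas and connectivity unchanged). So its perimeter = 65.55 mm. Layer 15 is larger (69.00 vs 65.55 mm).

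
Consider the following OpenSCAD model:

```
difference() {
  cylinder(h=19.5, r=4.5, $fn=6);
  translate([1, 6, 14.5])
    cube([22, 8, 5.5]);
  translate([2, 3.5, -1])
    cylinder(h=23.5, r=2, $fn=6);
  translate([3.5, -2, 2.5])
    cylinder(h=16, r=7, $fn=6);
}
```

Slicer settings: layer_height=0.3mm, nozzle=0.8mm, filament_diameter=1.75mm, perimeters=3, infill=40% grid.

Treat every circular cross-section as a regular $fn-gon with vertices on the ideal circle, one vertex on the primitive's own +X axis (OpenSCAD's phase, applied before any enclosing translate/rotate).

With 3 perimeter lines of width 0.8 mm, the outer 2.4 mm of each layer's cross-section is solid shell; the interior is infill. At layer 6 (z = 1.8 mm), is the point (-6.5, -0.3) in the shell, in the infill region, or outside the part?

outside

At z = 1.8 mm: the r=4.5 cylinder contributes a regular 6-gon of circumradius 4.5; the cube at (1, 6) is not intersected at this z (z outside [14.5, 20]); the cylinder at (2, 3.5): section is a regular 6-gon, circumradius r=2; the cylinder at (3.5, -2) does not reach this height (z outside [2.5, 18.5]); After the difference (first − rest): starting from the r=4.5 cylinder, the r=2 cylinder at (2, 3.5) partially overlaps it — only the 5.09 mm² overlap (of its 10.39 mm²) is removed, clipping the outline — 1 connected region. Overall, the cross-section is a single solid region. The nearest boundary edge runs (-2.25, -3.90)→(-4.50, 0.00); distance from the point to it = 2.02 mm. The point is not inside any of the regions above, so it lies outside the cross-section (2.02 mm from the nearest boundary).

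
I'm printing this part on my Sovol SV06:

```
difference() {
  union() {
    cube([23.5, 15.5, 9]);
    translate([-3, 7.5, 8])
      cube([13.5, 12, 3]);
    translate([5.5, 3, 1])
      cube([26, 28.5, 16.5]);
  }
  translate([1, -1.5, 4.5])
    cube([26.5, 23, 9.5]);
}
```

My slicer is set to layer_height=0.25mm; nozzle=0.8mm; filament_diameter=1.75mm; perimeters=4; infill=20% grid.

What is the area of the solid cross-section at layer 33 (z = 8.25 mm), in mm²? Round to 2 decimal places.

389.50 mm²

At z = 8.25 mm: the cube is present — its section is the full 23.5×15.5 rectangle (area 364.25 mm²); the cube at (-3, 7.5) is present — its section is the full 13.5×12 rectangle (area 162.00 mm²); the 26×28.5 cube at (5.5, 3) contributes its full rectangle (area 741.00 mm²); Merging all regions: the regions partially overlap — summed areas 1267.25 mm² minus the doubly-counted overlap 329.00 mm² gives 938.25 mm² — area = 938.25 mm²; the 26.5×23 cube at (1, -1.5) contributes its full rectangle (area 609.50 mm²); After the difference (first − rest): starting from the result so far (938.25 mm²), the 26.5×23 cube at (1, -1.5) partially overlaps it — only the 548.75 mm² overlap (of its 609.50 mm²) is removed, clipping the outline — area = 389.50 mm². Overall, the cross-section has 2 separate islands. Net area = 389.50 mm².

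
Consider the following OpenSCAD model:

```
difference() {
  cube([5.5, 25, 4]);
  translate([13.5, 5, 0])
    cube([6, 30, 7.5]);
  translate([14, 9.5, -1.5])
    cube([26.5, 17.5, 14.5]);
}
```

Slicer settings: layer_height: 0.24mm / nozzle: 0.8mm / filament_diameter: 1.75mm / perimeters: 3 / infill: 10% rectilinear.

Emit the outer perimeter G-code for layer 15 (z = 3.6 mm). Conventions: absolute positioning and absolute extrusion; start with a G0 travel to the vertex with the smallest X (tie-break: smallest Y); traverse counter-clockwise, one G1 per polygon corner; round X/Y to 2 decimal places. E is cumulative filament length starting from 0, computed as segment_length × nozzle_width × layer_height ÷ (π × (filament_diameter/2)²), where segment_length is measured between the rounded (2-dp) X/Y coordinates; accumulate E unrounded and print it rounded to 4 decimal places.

At z = 3.6 mm: the cube is present — its section is the full 5.5×25 rectangle; the 6×30 cube at (13.5, 5) contributes its full rectangle; the cube at (14, 9.5) is present — its section is the full 26.5×17.5 rectangle; After the difference (first − rest): starting from the 5.5×25 cube, the 6×30 cube at (13.5, 5) misses the remaining region (no effect); the 26.5×17.5 cube at (14, 9.5) misses the remaining region (no effect) — 1 connected region. The outline is a single polygon with 4 vertices. Extrusion per mm of travel: 0.8 × 0.24 / (π × 0.875²) = 0.079824. Accumulating E over each segment gives final E = 4.8693.

G0 X0.00 Y0.00 Z3.60
G1 X5.50 Y0.00 E0.4390
G1 X5.50 Y25.00 E2.4346
G1 X0.00 Y25.00 E2.8737
G1 X0.00 Y0.00 E4.8693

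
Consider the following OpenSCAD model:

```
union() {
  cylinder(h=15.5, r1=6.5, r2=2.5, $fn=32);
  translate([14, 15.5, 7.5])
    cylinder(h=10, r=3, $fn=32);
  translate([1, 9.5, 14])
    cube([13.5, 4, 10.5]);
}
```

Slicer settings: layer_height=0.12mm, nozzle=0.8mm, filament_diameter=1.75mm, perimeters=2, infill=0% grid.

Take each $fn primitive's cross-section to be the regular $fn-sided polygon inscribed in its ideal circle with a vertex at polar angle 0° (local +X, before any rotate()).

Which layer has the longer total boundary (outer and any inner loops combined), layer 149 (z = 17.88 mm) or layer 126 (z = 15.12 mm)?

Layer 149 (z = 17.88): the cone does not reach this height (z outside [0, 15.5]); the cylinder at (14, 15.5) is absent (z outside [7.5, 17.5]); the cube at (1, 9.5) is present — its section is the full 13.5×4 rectangle (perimeter 35.00 mm); Combining (union): only the 13.5×4 cube at (1, 9.5) is present, so the union is just that shape — boundary = 35.00 mm. So its perimeter = 35.00 mm. Layer 126 (z = 15.12): the cone contributes a regular 32-gon of circumradius 2.598 (interpolated between r1=6.5 and r2=2.5 at t=0.975) (perimeter = 2·32·2.598·sin(180°/32) = 16.30 mm); the r=3 cylinder at (14, 15.5) gives a regular 32-gon of circumradius 3 (constant along its height) (perimeter = 2·32·3.000·sin(180°/32) = 18.82 mm); the 13.5×4 cube at (1, 9.5) contributes its full rectangle (perimeter 35.00 mm); Merging all regions: the regions partially overlap (shared area 2.01 mm²), so the edge portions inside another operand are dropped and the merged outline is re-measured after clipping — boundary = 63.43 mm. So its perimeter = 63.43 mm. Layer 126 is larger (63.43 vs 35.00 mm).

layer 126 (z = 15.12 mm)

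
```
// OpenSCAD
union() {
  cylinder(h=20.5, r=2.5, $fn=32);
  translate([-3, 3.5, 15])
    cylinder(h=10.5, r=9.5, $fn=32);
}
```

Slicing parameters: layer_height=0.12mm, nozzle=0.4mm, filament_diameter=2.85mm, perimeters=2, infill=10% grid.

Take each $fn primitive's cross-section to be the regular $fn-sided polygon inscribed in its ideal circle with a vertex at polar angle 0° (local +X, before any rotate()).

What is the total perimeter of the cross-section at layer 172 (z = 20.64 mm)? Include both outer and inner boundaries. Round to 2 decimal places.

59.59 mm

At z = 20.64 mm: the cylinder is absent (z outside [0, 20.5]); the r=9.5 cylinder at (-3, 3.5) contributes a regular 32-gon of circumradius 9.5 (perimeter = 2·32·9.500·sin(180°/32) = 59.59 mm); Combining (union): only the r=9.5 cylinder at (-3, 3.5) is present, so the union is just that shape — boundary = 59.59 mm. Overall, the cross-section is a single solid region. Total boundary length (outer) = 59.59 mm.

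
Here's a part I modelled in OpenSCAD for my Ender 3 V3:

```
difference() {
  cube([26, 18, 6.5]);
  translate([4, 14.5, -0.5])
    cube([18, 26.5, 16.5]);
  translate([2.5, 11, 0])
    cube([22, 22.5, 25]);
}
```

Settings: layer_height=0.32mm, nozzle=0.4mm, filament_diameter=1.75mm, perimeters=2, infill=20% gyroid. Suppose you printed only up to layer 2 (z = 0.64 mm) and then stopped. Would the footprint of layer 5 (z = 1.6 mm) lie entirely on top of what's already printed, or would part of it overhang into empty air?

Compare the two slices. At z = 0.64: the cube is present — its section is the full 26×18 rectangle (area 468.00 mm²); the 18×26.5 cube at (4, 14.5) contributes its full rectangle (area 477.00 mm²); the cube at (2.5, 11) is present — its section is the full 22×22.5 rectangle (area 495.00 mm²); Taking the first minus the rest: starting from the 26×18 cube (468.00 mm²), the 18×26.5 cube at (4, 14.5) partially overlaps it — only the 63.00 mm² overlap (of its 477.00 mm²) is removed, clipping the outline; the 22×22.5 cube at (2.5, 11) partially overlaps it — only the 91.00 mm² overlap (of its 495.00 mm²) is removed, clipping the outline — area = 314.00 mm². At z = 1.6: the 26×18 cube contributes its full rectangle (area 468.00 mm²); the cube at (4, 14.5) is present — its section is the full 18×26.5 rectangle (area 477.00 mm²); the cube at (2.5, 11) is present — its section is the full 22×22.5 rectangle (area 495.00 mm²); After the difference (first − rest): starting from the 26×18 cube (468.00 mm²), the 18×26.5 cube at (4, 14.5) partially overlaps it — only the 63.00 mm² overlap (of its 477.00 mm²) is removed, clipping the outline; the 22×22.5 cube at (2.5, 11) partially overlaps it — only the 91.00 mm² overlap (of its 495.00 mm²) is removed, clipping the outline — area = 314.00 mm². Checking containment: the cross-section at z = 1.6 is a subset of the cross-section at z = 0.64.

entirely on top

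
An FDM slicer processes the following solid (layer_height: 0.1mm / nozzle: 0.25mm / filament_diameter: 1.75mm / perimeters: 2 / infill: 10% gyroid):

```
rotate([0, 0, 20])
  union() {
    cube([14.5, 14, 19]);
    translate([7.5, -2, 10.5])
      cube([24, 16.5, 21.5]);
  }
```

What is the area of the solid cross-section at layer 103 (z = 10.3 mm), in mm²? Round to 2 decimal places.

At z = 10.3 mm: the 14.5×14 cube contributes its full rectangle (area 203.00 mm²); the cube at (7.5, -2) is not intersected at this z (z outside [10.5, 32]); Combining (union): only the 14.5×14 cube is present, so the union is just that shape — area = 203.00 mm²; (rotated 20° about Z; rotation is an isometry so areas/perimeters/island counts are preserved). Overall, the cross-section is a single solid region. Net area = 203.00 mm².

203.00 mm²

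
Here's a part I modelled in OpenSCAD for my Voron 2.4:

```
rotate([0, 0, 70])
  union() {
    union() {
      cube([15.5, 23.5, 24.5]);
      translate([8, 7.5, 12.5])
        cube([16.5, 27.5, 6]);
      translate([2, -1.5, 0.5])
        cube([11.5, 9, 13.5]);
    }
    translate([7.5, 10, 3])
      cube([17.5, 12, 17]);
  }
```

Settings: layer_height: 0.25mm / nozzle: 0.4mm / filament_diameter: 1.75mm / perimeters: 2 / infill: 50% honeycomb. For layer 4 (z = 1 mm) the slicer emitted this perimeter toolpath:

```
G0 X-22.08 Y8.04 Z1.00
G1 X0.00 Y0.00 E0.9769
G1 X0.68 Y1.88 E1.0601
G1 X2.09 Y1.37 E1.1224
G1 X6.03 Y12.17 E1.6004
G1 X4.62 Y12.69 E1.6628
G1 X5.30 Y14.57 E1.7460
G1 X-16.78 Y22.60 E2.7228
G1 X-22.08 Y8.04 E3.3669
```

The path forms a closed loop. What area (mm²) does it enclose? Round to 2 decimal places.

Apply the shoelace formula to the sequence of (X, Y) vertices; enclosed area = 381.44 mm².

381.44 mm²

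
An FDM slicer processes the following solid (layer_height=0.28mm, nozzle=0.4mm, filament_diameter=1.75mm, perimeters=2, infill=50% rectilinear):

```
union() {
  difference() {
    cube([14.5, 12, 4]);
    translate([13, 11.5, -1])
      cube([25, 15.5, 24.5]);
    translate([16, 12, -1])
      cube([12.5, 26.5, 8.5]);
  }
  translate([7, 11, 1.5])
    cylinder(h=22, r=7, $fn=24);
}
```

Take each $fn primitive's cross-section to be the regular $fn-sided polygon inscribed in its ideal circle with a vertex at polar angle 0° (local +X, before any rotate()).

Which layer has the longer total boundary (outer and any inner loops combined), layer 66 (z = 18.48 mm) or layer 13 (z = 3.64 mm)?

layer 13 (z = 3.64 mm)

Layer 66 (z = 18.48): the cube is not intersected at this z (z outside [0, 4]); the cube at (13, 11.5) (footprint 25×15.5) is included at this height (perimeter 81.00 mm); the cube at (16, 12) is absent (z outside [-1, 7.5]); Taking the first minus the rest: the first operand is absent here, so nothing remains; the cylinder at (7, 11): section is a regular 24-gon, circumradius r=7 (perimeter = 2·24·7.000·sin(180°/24) = 43.86 mm); Merging all regions: only the r=7 cylinder at (7, 11) is present, so the union is just that shape — boundary = 43.86 mm. So its perimeter = 43.86 mm. Layer 13 (z = 3.64): the cube is present — its section is the full 14.5×12 rectangle (perimeter 53.00 mm); the 25×15.5 cube at (13, 11.5) contributes its full rectangle (perimeter 81.00 mm); the 12.5×26.5 cube at (16, 12) contributes its full rectangle (perimeter 78.00 mm); After the difference (first − rest): starting from the 14.5×12 cube, the 25×15.5 cube at (13, 11.5) partially overlaps it — only the 0.75 mm² overlap (of its 387.50 mm²) is removed, clipping the outline; the 12.5×26.5 cube at (16, 12) misses the remaining region (no effect) — boundary = 53.00 mm; the r=7 cylinder at (7, 11) contributes a regular 24-gon of circumradius 7 (perimeter = 2·24·7.000·sin(180°/24) = 43.86 mm); Combining (union): the regions partially overlap (shared area 89.51 mm²), so the edge portions inside another operand are dropped and the merged outline is re-measured after clipping — boundary = 59.11 mm. So its perimeter = 59.11 mm. Layer 13 is larger (59.11 vs 43.86 mm).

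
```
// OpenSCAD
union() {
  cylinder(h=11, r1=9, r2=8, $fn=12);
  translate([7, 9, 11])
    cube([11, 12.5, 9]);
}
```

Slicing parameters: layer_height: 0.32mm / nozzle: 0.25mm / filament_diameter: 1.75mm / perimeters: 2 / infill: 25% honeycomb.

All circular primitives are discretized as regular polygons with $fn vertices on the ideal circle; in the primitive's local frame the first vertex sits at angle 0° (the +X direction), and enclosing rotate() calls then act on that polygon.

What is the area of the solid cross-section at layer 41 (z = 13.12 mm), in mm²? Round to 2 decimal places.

137.50 mm²

At z = 13.12 mm: the cone is absent (z outside [0, 11]); the 11×12.5 cube at (7, 9) contributes its full rectangle (area 137.50 mm²); Merging all regions: only the 11×12.5 cube at (7, 9) is present, so the union is just that shape — area = 137.50 mm². Overall, the cross-section is a single solid region. Net area = 137.50 mm².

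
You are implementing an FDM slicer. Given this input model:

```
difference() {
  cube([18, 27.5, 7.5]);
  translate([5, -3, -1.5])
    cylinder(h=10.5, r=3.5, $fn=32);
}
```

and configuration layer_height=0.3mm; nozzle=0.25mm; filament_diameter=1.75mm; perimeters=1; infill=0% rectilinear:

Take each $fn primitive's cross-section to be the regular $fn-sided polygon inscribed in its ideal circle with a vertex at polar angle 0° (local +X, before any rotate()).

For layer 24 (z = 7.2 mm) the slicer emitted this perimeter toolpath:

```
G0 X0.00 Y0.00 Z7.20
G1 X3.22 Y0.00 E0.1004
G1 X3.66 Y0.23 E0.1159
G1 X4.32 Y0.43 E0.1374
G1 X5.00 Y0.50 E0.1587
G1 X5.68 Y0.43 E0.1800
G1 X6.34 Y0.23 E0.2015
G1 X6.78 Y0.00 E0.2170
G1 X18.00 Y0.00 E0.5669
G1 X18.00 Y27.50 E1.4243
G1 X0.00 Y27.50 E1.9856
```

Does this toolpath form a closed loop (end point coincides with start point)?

Start point (G0): (0.00, 0.00). End point (last G1): the path does not return to the start — open.

no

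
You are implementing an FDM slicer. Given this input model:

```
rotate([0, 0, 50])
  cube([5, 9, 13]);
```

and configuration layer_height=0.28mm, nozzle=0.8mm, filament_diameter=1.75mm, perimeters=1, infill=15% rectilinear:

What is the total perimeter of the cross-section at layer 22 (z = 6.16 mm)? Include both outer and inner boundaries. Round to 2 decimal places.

At z = 6.16 mm: the cube is present — its section is the full 5×9 rectangle (perimeter 28.00 mm); (rotated 50° about Z; rotation is an isometry so areas/perimeters/island counts are preserved). Overall, the cross-section is a single solid region. Total boundary length (outer) = 28.00 mm.

28.00 mm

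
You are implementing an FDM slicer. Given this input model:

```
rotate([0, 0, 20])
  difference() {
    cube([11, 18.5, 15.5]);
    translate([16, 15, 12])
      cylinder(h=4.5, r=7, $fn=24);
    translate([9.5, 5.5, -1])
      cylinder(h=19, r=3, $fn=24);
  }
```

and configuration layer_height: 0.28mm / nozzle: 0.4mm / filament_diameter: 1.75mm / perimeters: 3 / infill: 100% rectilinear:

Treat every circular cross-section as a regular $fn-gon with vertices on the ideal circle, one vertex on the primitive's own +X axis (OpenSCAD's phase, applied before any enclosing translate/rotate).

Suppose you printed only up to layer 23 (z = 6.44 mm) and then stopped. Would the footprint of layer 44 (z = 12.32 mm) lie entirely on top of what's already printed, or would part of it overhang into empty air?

entirely on top

Compare the two slices. At z = 6.44: the 11×18.5 cube contributes its full rectangle (area 203.50 mm²); the cylinder at (16, 15) is not intersected at this z (z outside [12, 16.5]); the cylinder at (9.5, 5.5): section is a regular 24-gon, circumradius r=3 (area = (24/2)·3.000²·sin(360°/24) = 27.95 mm²); Taking the first minus the rest: starting from the 11×18.5 cube (203.50 mm²), the r=3 cylinder at (9.5, 5.5) partially overlaps it — only the 22.53 mm² overlap (of its 27.95 mm²) is removed, clipping the outline — area = 180.97 mm²; (rotated 20° about Z; rotation is an isometry so areas/perimeters/island counts are preserved). At z = 12.32: the 11×18.5 cube contributes its full rectangle (area 203.50 mm²); the r=7 cylinder at (16, 15) gives a regular 24-gon of circumradius 7 (constant along its height) (area = (24/2)·7.000²·sin(360°/24) = 152.19 mm²); the cylinder at (9.5, 5.5): section is a regular 24-gon, circumradius r=3 (area = (24/2)·3.000²·sin(360°/24) = 27.95 mm²); After the difference (first − rest): starting from the 11×18.5 cube (203.50 mm²), the r=7 cylinder at (16, 15) partially overlaps it — only the 12.32 mm² overlap (of its 152.19 mm²) is removed, clipping the outline; the r=3 cylinder at (9.5, 5.5) partially overlaps it — only the 22.53 mm² overlap (of its 27.95 mm²) is removed, clipping the outline — area = 168.65 mm²; (rotated 20° about Z; rotation is an isometry so areas/perimeters/island counts are preserved). Checking containment: the cross-section at z = 12.32 is a subset of the cross-section at z = 6.44.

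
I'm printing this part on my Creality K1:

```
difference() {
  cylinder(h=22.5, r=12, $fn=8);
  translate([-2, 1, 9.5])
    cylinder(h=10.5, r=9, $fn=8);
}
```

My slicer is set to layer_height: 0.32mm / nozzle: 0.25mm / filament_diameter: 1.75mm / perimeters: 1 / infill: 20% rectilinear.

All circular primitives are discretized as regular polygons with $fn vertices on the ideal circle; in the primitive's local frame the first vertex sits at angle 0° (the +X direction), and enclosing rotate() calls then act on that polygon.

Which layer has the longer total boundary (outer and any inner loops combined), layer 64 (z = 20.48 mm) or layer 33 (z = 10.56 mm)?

layer 33 (z = 10.56 mm)

Layer 64 (z = 20.48): the r=12 cylinder gives a regular 8-gon of circumradius 12 (constant along its height) (perimeter = 2·8·12.000·sin(180°/8) = 73.48 mm); the cylinder at (-2, 1) is absent (z outside [9.5, 20]); Taking the first minus the rest: none of the subtracted shapes is present at this height, so the r=12 cylinder is unchanged — boundary = 73.48 mm. So its perimeter = 73.48 mm. Layer 33 (z = 10.56): the r=12 cylinder contributes a regular 8-gon of circumradius 12 (perimeter = 2·8·12.000·sin(180°/8) = 73.48 mm); the r=9 cylinder at (-2, 1) gives a regular 8-gon of circumradius 9 (constant along its height) (perimeter = 2·8·9.000·sin(180°/8) = 55.11 mm); After the difference (first − rest): starting from the r=12 cylinder, the r=9 cylinder at (-2, 1) lies wholly inside it (removes its full 229.10 mm² and its 55.11 mm outline becomes a hole wall) — boundary (outer + 1 inner loop) = 128.58 mm. So its perimeter = 128.58 mm. Layer 33 is larger (128.58 vs 73.48 mm).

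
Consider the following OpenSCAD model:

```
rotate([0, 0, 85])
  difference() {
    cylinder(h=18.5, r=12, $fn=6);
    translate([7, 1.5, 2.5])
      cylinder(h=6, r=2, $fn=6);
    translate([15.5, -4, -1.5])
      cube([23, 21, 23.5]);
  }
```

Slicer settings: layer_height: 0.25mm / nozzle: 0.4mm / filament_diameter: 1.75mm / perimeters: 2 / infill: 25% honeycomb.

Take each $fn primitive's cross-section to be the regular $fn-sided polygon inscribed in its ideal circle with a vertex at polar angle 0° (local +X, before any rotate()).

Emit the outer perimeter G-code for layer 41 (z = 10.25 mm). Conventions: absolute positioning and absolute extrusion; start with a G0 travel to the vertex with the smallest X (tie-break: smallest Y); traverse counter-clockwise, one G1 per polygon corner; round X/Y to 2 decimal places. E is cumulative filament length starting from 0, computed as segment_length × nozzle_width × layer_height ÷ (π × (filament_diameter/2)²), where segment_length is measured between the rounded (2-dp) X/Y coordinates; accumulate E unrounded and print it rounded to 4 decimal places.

At z = 10.25 mm: the cylinder: section is a regular 6-gon, circumradius r=12; the cylinder at (7, 1.5) is not intersected at this z (z outside [2.5, 8.5]); the cube at (15.5, -4) is present — its section is the full 23×21 rectangle; Taking the first minus the rest: starting from the r=12 cylinder, the 23×21 cube at (15.5, -4) misses the remaining region (no effect) — 1 connected region; (whole slice rotated 85° about Z — lengths, areas and connectivity unchanged). The outline is a single polygon with 6 vertices. Extrusion per mm of travel: 0.4 × 0.25 / (π × 0.875²) = 0.041575. Accumulating E over each segment gives final E = 2.9932.

G0 X-10.88 Y-5.07 Z10.25
G1 X-1.05 Y-11.95 E0.4988
G1 X9.83 Y-6.88 E0.9979
G1 X10.88 Y5.07 E1.4966
G1 X1.05 Y11.95 E1.9955
G1 X-9.83 Y6.88 E2.4945
G1 X-10.88 Y-5.07 E2.9932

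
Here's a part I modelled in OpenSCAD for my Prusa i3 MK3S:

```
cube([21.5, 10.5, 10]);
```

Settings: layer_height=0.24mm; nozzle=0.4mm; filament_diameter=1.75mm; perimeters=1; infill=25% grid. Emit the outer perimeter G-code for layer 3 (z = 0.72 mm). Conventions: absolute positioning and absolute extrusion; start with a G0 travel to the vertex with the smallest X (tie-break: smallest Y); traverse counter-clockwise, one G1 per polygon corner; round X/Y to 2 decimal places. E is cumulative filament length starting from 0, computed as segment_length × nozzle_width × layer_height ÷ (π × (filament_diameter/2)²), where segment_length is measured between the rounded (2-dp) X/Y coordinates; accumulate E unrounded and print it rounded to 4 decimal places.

G0 X0.00 Y0.00 Z0.72
G1 X21.50 Y0.00 E0.8581
G1 X21.50 Y10.50 E1.2772
G1 X0.00 Y10.50 E2.1353
G1 X0.00 Y0.00 E2.5544

At z = 0.72 mm: the 21.5×10.5 cube contributes its full rectangle. The outline is a single polygon with 4 vertices. Extrusion per mm of travel: 0.4 × 0.24 / (π × 0.875²) = 0.039912. Accumulating E over each segment gives final E = 2.5544.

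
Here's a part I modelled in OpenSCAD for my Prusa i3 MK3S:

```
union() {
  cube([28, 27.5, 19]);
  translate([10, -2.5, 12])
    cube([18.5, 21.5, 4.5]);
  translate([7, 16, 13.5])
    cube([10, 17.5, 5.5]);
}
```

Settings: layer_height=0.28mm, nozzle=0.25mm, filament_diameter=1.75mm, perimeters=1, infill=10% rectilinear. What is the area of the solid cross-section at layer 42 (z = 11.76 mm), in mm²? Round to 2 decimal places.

At z = 11.76 mm: the 28×27.5 cube contributes its full rectangle (area 770.00 mm²); the cube at (10, -2.5) is not intersected at this z (z outside [12, 16.5]); the cube at (7, 16) is not intersected at this z (z outside [13.5, 19]); Taking the union: only the 28×27.5 cube is present, so the union is just that shape — area = 770.00 mm². Overall, the cross-section is a single solid region. Net area = 770.00 mm².

770.00 mm²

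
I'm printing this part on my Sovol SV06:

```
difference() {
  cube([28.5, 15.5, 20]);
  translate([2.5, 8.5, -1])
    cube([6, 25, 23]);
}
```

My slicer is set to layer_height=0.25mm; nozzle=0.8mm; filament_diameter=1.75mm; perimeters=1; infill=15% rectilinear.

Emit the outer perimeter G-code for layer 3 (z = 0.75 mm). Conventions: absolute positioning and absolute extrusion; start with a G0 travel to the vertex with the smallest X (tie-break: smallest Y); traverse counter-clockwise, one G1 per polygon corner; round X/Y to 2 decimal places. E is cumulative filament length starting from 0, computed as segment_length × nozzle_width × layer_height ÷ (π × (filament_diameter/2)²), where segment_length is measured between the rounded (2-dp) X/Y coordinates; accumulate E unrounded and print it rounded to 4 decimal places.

At z = 0.75 mm: the cube (footprint 28.5×15.5) is included at this height; the cube at (2.5, 8.5) is present — its section is the full 6×25 rectangle; Taking the first minus the rest: starting from the 28.5×15.5 cube, the 6×25 cube at (2.5, 8.5) partially overlaps it — only the 42.00 mm² overlap (of its 150.00 mm²) is removed, clipping the outline — 1 connected region. The outline is a single polygon with 8 vertices. Extrusion per mm of travel: 0.8 × 0.25 / (π × 0.875²) = 0.083150. Accumulating E over each segment gives final E = 8.4813.

G0 X0.00 Y0.00 Z0.75
G1 X28.50 Y0.00 E2.3698
G1 X28.50 Y15.50 E3.6586
G1 X8.50 Y15.50 E5.3216
G1 X8.50 Y8.50 E5.9037
G1 X2.50 Y8.50 E6.4026
G1 X2.50 Y15.50 E6.9846
G1 X0.00 Y15.50 E7.1925
G1 X0.00 Y0.00 E8.4813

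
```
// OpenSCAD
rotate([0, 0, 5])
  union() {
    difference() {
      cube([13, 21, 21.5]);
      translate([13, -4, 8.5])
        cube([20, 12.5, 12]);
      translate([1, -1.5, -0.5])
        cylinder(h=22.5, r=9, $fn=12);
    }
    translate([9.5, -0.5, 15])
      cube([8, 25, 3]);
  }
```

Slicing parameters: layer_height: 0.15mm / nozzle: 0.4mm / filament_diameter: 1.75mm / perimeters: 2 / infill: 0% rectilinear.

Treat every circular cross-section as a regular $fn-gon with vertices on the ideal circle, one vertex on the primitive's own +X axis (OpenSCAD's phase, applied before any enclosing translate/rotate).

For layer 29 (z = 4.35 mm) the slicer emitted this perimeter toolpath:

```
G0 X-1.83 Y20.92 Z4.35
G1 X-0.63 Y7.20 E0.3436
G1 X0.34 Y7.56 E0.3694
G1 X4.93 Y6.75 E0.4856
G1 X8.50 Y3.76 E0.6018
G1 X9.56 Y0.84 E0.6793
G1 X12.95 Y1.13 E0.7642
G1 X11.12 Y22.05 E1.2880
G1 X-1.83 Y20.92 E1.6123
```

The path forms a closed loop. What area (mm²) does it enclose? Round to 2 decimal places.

218.03 mm²

Apply the shoelace formula to the sequence of (X, Y) vertices; enclosed area = 218.03 mm².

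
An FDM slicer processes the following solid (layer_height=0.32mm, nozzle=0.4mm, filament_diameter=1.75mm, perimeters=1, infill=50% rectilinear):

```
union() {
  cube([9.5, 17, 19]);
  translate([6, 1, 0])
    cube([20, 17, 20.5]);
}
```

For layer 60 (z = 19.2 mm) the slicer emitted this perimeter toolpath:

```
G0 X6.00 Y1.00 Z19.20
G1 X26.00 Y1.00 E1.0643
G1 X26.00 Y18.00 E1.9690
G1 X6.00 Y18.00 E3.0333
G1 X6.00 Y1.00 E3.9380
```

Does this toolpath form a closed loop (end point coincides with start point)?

yes

Start point (G0): (6.00, 1.00). End point (last G1): the path returns to the start — closed.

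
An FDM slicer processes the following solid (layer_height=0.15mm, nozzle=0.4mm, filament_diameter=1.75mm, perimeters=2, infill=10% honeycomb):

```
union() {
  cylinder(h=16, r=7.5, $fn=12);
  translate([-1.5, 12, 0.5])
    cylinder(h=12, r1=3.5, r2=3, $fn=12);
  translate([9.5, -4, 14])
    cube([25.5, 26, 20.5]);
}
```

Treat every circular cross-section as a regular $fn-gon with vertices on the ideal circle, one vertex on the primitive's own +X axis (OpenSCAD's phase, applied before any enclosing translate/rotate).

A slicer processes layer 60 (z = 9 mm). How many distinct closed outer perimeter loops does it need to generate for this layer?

2

At z = 9 mm: the cylinder: section is a regular 12-gon, circumradius r=7.5; the cone at (-1.5, 12): at t=0.708 of its height the radius interpolates to r₁+(r₂−r₁)t = 3.146, giving a regular 12-gon of that circumradius; the cube at (9.5, -4) is absent (z outside [14, 34.5]); Taking the union: the 2 present regions are separate (no shared area or edge), so areas and boundary lengths simply add and each stays a separate island — 2 connected regions. The result has 2 disconnected regions.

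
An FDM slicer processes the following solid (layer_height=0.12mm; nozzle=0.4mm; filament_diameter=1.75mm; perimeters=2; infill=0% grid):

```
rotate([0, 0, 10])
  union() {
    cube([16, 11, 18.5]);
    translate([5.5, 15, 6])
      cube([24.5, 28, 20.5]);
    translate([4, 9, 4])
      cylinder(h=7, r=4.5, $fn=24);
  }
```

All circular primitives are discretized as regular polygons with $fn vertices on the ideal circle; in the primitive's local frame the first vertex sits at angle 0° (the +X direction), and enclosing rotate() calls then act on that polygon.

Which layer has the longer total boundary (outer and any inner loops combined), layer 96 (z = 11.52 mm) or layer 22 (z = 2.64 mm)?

layer 96 (z = 11.52 mm)

Layer 96 (z = 11.52): the cube (footprint 16×11) is included at this height (perimeter 54.00 mm); the cube at (5.5, 15) (footprint 24.5×28) is included at this height (perimeter 105.00 mm); the cylinder at (4, 9) is absent (z outside [4, 11]); Merging all regions: the 2 present regions are separate (no shared area or edge), so areas and boundary lengths simply add and each stays a separate island — boundary = 159.00 mm; (rotated 10° about Z; rotation is an isometry so areas/perimeters/island counts are preserved). So its perimeter = 159.00 mm. Layer 22 (z = 2.64): the cube is present — its section is the full 16×11 rectangle (perimeter 54.00 mm); the cube at (5.5, 15) is absent (z outside [6, 26.5]); the cylinder at (4, 9) is absent (z outside [4, 11]); Merging all regions: only the 16×11 cube is present, so the union is just that shape — boundary = 54.00 mm; (rotated 10° about Z; rotation is an isometry so areas/perimeters/island counts are preserved). So its perimeter = 54.00 mm. Layer 96 is larger (159.00 vs 54.00 mm).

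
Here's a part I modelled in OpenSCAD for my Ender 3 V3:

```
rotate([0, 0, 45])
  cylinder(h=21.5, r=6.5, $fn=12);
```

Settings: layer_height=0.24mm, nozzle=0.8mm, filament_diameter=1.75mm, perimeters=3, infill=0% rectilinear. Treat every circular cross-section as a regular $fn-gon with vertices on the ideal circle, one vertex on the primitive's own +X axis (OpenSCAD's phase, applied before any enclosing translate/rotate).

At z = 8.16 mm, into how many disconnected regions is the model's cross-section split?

1

At z = 8.16 mm: the cylinder: section is a regular 12-gon, circumradius r=6.5; (rotated 45° about Z; rotation is an isometry so areas/perimeters/island counts are preserved). The result has 1 disconnected region.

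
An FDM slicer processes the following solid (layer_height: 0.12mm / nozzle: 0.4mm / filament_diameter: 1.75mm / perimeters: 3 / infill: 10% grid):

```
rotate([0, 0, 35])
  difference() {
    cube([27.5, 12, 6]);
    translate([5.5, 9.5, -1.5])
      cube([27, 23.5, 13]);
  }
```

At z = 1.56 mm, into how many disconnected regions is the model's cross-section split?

At z = 1.56 mm: the cube is present — its section is the full 27.5×12 rectangle; the 27×23.5 cube at (5.5, 9.5) contributes its full rectangle; Taking the first minus the rest: starting from the 27.5×12 cube, the 27×23.5 cube at (5.5, 9.5) partially overlaps it — only the 55.00 mm² overlap (of its 634.50 mm²) is removed, clipping the outline — 1 connected region; (rotated 35° about Z; rotation is an isometry so areas/perimeters/island counts are preserved). The result has 1 disconnected region.

1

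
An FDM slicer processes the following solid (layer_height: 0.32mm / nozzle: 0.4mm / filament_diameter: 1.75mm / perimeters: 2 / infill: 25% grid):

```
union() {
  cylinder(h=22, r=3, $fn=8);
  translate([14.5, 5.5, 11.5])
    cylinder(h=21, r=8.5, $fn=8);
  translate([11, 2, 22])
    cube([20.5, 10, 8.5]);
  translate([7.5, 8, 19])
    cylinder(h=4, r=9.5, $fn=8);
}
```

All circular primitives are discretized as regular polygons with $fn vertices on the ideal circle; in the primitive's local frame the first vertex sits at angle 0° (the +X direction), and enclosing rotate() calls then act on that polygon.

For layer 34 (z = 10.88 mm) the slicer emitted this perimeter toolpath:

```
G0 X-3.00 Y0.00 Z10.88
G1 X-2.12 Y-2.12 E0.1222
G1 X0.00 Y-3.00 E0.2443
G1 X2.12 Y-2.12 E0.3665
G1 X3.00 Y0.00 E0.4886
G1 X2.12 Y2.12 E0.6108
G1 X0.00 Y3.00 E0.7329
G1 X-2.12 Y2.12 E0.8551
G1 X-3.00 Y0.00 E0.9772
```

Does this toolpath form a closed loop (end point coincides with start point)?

yes

Start point (G0): (-3.00, 0.00). End point (last G1): the path returns to the start — closed.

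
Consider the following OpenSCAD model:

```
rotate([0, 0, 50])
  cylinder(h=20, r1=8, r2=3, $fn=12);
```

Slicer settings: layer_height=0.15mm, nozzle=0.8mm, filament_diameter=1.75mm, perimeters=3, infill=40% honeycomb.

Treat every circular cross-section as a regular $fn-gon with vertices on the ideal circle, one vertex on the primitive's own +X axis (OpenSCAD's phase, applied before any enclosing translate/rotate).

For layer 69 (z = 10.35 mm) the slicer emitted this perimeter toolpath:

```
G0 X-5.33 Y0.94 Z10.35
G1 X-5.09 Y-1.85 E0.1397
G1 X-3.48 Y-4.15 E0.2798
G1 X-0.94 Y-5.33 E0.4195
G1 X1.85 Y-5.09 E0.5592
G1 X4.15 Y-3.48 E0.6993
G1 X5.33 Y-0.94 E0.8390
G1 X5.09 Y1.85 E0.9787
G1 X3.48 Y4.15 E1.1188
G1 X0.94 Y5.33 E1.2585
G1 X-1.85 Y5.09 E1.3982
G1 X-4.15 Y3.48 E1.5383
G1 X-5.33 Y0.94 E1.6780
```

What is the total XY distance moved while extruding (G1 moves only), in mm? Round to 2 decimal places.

33.63 mm

Sum the Euclidean lengths of each G1 segment: total = 33.63 mm.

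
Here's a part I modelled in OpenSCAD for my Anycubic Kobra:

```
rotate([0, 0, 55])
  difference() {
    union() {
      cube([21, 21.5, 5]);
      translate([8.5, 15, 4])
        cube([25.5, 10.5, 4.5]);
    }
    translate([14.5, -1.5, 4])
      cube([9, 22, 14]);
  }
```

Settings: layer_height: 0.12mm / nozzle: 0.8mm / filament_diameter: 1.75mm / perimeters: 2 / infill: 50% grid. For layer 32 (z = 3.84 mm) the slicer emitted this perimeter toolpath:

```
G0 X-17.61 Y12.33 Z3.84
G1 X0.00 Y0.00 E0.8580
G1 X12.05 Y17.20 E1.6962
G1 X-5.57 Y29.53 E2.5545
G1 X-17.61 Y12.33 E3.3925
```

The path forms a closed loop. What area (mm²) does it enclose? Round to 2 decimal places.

Apply the shoelace formula to the sequence of (X, Y) vertices; enclosed area = 451.49 mm².

451.49 mm²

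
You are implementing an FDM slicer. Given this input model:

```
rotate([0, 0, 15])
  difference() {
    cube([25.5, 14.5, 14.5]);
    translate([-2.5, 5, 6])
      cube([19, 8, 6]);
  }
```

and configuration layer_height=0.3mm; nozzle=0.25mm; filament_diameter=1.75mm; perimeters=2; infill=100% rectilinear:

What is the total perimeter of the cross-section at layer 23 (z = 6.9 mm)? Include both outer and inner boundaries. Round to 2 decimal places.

113.00 mm

At z = 6.9 mm: the cube (footprint 25.5×14.5) is included at this height (perimeter 80.00 mm); the cube at (-2.5, 5) (footprint 19×8) is included at this height (perimeter 54.00 mm); Taking the first minus the rest: starting from the 25.5×14.5 cube, the 19×8 cube at (-2.5, 5) partially overlaps it — only the 132.00 mm² overlap (of its 152.00 mm²) is removed, clipping the outline — boundary = 113.00 mm; (rotated 15° about Z; rotation is an isometry so areas/perimeters/island counts are preserved). Overall, the cross-section is a single solid region. Total boundary length (outer) = 113.00 mm.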